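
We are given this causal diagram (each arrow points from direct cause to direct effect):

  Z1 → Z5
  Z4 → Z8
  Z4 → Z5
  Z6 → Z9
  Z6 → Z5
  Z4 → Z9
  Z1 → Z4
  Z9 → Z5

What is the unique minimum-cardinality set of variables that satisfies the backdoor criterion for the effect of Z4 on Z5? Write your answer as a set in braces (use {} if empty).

Variables eligible for adjustment (non-descendants of Z4, excluding Z4 and Z5): {Z1, Z6}.
Backdoor paths from Z4 to Z5:
  P1: Z4 <- Z1 -> Z5
The empty set is not sufficient: P1 (Z4 <- Z1 -> Z5) has no collider blocking it and no conditioned non-collider, so it is open.
Try {Z1}:
  P1: blocked at fork node Z1 ∈ conditioning set.
{Z1} contains no descendant of Z4 and blocks every backdoor path.
No other singleton works — e.g. {Z6} leaves P1 open — so {Z1} is the unique smallest valid adjustment set.

{Z1}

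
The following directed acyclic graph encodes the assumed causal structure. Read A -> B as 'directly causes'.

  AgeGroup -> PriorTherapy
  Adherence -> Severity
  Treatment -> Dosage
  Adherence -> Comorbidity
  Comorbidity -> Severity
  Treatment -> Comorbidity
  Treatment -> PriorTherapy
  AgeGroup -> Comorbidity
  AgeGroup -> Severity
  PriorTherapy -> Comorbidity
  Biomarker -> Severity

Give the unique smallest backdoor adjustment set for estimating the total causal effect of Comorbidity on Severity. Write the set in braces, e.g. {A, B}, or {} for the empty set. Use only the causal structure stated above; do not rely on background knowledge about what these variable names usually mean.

{Adherence, AgeGroup}

Variables eligible for adjustment (non-descendants of Comorbidity, excluding Comorbidity and Severity): {Adherence, AgeGroup, Biomarker, Dosage, PriorTherapy, Treatment}.
Backdoor paths from Comorbidity to Severity:
  P1: Comorbidity <- Treatment -> PriorTherapy <- AgeGroup -> Severity
  P2: Comorbidity <- AgeGroup -> Severity
  P3: Comorbidity <- Adherence -> Severity
  P4: Comorbidity <- PriorTherapy <- AgeGroup -> Severity
The empty set is not sufficient: P2 (Comorbidity <- AgeGroup -> Severity) has no collider blocking it and no conditioned non-collider, so it is open.
Try {Adherence, AgeGroup}:
  P1: blocked at collider PriorTherapy (neither it nor any descendant is in the conditioning set).
  P2: blocked at fork node AgeGroup ∈ conditioning set.
  P3: blocked at fork node Adherence ∈ conditioning set.
  P4: blocked at fork node AgeGroup ∈ conditioning set.
{Adherence, AgeGroup} contains no descendant of Comorbidity and blocks every backdoor path.
Every element of {Adherence, AgeGroup} is needed (dropping Adherence leaves P3 open; dropping AgeGroup leaves P2 open), so no proper subset is valid.
Among all size-2 subsets of the eligible variables, only {Adherence, AgeGroup} blocks every backdoor path, so it is the unique smallest valid adjustment set.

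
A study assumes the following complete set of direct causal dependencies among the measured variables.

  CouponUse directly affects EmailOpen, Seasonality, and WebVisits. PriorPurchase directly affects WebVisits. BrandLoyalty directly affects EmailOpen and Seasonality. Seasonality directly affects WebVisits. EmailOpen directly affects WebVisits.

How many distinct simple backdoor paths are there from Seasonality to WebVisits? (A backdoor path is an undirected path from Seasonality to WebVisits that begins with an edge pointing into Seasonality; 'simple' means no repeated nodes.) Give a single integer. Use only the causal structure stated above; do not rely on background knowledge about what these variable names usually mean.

4

A backdoor path from Seasonality to WebVisits is any simple undirected path whose first edge points into Seasonality (i.e. leaves Seasonality via a parent).
Parents of Seasonality: {BrandLoyalty, CouponUse}.
Enumerating:
  P1: Seasonality <- BrandLoyalty -> EmailOpen <- CouponUse -> WebVisits
  P2: Seasonality <- BrandLoyalty -> EmailOpen -> WebVisits
  P3: Seasonality <- CouponUse -> EmailOpen -> WebVisits
  P4: Seasonality <- CouponUse -> WebVisits
That exhausts the simple backdoor paths. Count: 4.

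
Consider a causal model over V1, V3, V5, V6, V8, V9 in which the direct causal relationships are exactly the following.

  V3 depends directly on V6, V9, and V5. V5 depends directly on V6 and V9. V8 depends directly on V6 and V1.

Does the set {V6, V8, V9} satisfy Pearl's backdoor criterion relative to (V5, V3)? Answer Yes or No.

Yes

Backdoor paths from V5 to V3 (paths whose first edge points into V5):
  P1: V5 <- V6 -> V3
  P2: V5 <- V9 -> V3
Condition 1 (no descendant of V5 in the set): holds — descendants of V5 are {V3}; none are in {V6, V8, V9}.
Condition 2 (every backdoor path blocked by {V6, V8, V9}):
  P1: blocked at fork node V6 ∈ conditioning set.
  P2: blocked at fork node V9 ∈ conditioning set.
{V6, V8, V9} satisfies the backdoor criterion.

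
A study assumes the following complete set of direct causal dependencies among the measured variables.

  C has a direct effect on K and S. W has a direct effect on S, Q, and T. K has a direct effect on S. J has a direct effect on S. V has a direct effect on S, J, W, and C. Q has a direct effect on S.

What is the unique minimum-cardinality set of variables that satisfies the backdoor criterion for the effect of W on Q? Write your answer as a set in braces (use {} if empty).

{}

Variables eligible for adjustment (non-descendants of W, excluding W and Q): {C, J, K, V}.
Backdoor paths from W to Q:
  P1: W <- V -> J -> S <- Q
  P2: W <- V -> C -> K -> S <- Q
  P3: W <- V -> C -> S <- Q
  P4: W <- V -> S <- Q
Each backdoor path contains an unconditioned collider, so every path is already blocked with the empty conditioning set:
  P1: blocked at collider S (neither it nor any descendant is in the conditioning set).
  P2: blocked at collider S (neither it nor any descendant is in the conditioning set).
  P3: blocked at collider S (neither it nor any descendant is in the conditioning set).
  P4: blocked at collider S (neither it nor any descendant is in the conditioning set).
The empty set is therefore the unique smallest valid set.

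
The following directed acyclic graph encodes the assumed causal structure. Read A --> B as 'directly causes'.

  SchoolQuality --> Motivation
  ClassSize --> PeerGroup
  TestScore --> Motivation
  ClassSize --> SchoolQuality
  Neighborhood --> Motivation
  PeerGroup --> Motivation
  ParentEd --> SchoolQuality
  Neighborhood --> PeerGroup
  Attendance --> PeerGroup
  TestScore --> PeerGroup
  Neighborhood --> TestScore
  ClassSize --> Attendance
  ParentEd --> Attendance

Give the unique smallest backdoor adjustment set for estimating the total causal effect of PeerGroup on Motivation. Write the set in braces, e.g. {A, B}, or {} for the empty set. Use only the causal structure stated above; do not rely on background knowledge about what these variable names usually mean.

{Neighborhood, SchoolQuality, TestScore}

Variables eligible for adjustment (non-descendants of PeerGroup, excluding PeerGroup and Motivation): {Attendance, ClassSize, Neighborhood, ParentEd, SchoolQuality, TestScore}.
Backdoor paths from PeerGroup to Motivation:
  P1: PeerGroup <- Neighborhood -> TestScore -> Motivation
  P2: PeerGroup <- Neighborhood -> Motivation
  P3: PeerGroup <- ClassSize -> SchoolQuality -> Motivation
  P4: PeerGroup <- ClassSize -> Attendance <- ParentEd -> SchoolQuality -> Motivation
  P5: PeerGroup <- TestScore <- Neighborhood -> Motivation
  P6: PeerGroup <- TestScore -> Motivation
  P7: PeerGroup <- Attendance <- ParentEd -> SchoolQuality -> Motivation
  P8: PeerGroup <- Attendance <- ClassSize -> SchoolQuality -> Motivation
The empty set is not sufficient: P1 (PeerGroup <- Neighborhood -> TestScore -> Motivation) has no collider blocking it and no conditioned non-collider, so it is open.
Try {Neighborhood, SchoolQuality, TestScore}:
  P1: blocked at fork node Neighborhood ∈ conditioning set.
  P2: blocked at fork node Neighborhood ∈ conditioning set.
  P3: blocked at chain node SchoolQuality ∈ conditioning set.
  P4: blocked at collider Attendance (neither it nor any descendant is in the conditioning set).
  P5: blocked at chain node TestScore ∈ conditioning set.
  P6: blocked at fork node TestScore ∈ conditioning set.
  P7: blocked at chain node SchoolQuality ∈ conditioning set.
  P8: blocked at chain node SchoolQuality ∈ conditioning set.
{Neighborhood, SchoolQuality, TestScore} contains no descendant of PeerGroup and blocks every backdoor path.
Every element of {Neighborhood, SchoolQuality, TestScore} is needed (dropping Neighborhood leaves P2 open; dropping SchoolQuality leaves P3 open; dropping TestScore leaves P6 open), so no proper subset is valid.
Among all size-3 subsets of the eligible variables, only {Neighborhood, SchoolQuality, TestScore} blocks every backdoor path, so it is the unique smallest valid adjustment set.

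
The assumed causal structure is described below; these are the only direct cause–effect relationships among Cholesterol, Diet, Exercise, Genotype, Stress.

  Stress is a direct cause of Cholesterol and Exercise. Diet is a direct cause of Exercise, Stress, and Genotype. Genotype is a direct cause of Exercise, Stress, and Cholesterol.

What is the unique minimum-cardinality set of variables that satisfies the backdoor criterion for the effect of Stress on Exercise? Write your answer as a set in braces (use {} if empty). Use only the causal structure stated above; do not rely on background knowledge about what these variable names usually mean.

Variables eligible for adjustment (non-descendants of Stress, excluding Stress and Exercise): {Diet, Genotype}.
Backdoor paths from Stress to Exercise:
  P1: Stress <- Diet -> Genotype -> Exercise
  P2: Stress <- Diet -> Exercise
  P3: Stress <- Genotype <- Diet -> Exercise
  P4: Stress <- Genotype -> Exercise
The empty set is not sufficient: P1 (Stress <- Diet -> Genotype -> Exercise) has no collider blocking it and no conditioned non-collider, so it is open.
Try {Diet, Genotype}:
  P1: blocked at fork node Diet ∈ conditioning set.
  P2: blocked at fork node Diet ∈ conditioning set.
  P3: blocked at chain node Genotype ∈ conditioning set.
  P4: blocked at fork node Genotype ∈ conditioning set.
{Diet, Genotype} contains no descendant of Stress and blocks every backdoor path.
Every element of {Diet, Genotype} is needed (dropping Diet leaves P2 open; dropping Genotype leaves P4 open), so no proper subset is valid.
Among all size-2 subsets of the eligible variables, only {Diet, Genotype} blocks every backdoor path, so it is the unique smallest valid adjustment set.

{Diet, Genotype}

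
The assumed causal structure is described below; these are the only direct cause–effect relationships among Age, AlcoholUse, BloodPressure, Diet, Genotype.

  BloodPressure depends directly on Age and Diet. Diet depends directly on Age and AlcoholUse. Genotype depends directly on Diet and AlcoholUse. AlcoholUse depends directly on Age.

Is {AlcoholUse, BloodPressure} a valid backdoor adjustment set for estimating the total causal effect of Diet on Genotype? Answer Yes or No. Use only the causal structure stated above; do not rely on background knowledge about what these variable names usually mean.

Backdoor paths from Diet to Genotype (paths whose first edge points into Diet):
  P1: Diet <- Age -> AlcoholUse -> Genotype
  P2: Diet <- AlcoholUse -> Genotype
Condition 1 (no descendant of Diet in the set): FAILS — BloodPressure is a descendant of Diet.
Condition 2 (every backdoor path blocked by {AlcoholUse, BloodPressure}):
  P1: blocked at chain node AlcoholUse ∈ conditioning set.
  P2: blocked at fork node AlcoholUse ∈ conditioning set.
{AlcoholUse, BloodPressure} does not satisfy the backdoor criterion.

No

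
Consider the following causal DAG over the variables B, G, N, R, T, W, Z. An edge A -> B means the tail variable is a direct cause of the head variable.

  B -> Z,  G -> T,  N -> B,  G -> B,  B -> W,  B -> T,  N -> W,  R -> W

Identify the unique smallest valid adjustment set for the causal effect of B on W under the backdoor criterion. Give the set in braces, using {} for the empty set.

{N}

Variables eligible for adjustment (non-descendants of B, excluding B and W): {G, N, R}.
Backdoor paths from B to W:
  P1: B <- N -> W
The empty set is not sufficient: P1 (B <- N -> W) has no collider blocking it and no conditioned non-collider, so it is open.
Try {N}:
  P1: blocked at fork node N ∈ conditioning set.
{N} contains no descendant of B and blocks every backdoor path.
No other singleton works — e.g. {R} leaves P1 open — so {N} is the unique smallest valid adjustment set.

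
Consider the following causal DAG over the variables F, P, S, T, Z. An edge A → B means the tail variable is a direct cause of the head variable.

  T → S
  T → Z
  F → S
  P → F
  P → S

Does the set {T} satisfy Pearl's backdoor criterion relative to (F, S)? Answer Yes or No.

No

Backdoor paths from F to S (paths whose first edge points into F):
  P1: F <- P -> S
Condition 1 (no descendant of F in the set): holds — descendants of F are {S}; none are in {T}.
Condition 2 (every backdoor path blocked by {T}):
  P1: open — no interior node is in the conditioning set.
{T} does not satisfy the backdoor criterion.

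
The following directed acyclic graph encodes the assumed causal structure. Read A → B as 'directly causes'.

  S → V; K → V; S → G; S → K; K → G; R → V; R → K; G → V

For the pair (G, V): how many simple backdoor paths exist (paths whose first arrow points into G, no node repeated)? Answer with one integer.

6

A backdoor path from G to V is any simple undirected path whose first edge points into G (i.e. leaves G via a parent).
Parents of G: {K, S}.
Enumerating:
  P1: G <- S -> K <- R -> V
  P2: G <- S -> K -> V
  P3: G <- S -> V
  P4: G <- K <- S -> V
  P5: G <- K <- R -> V
  P6: G <- K -> V
That exhausts the simple backdoor paths. Count: 6.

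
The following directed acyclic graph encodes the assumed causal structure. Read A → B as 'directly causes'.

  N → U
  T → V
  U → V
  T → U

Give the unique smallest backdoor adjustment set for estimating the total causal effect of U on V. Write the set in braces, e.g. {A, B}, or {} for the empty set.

{T}

Variables eligible for adjustment (non-descendants of U, excluding U and V): {N, T}.
Backdoor paths from U to V:
  P1: U <- T -> V
The empty set is not sufficient: P1 (U <- T -> V) has no collider blocking it and no conditioned non-collider, so it is open.
Try {T}:
  P1: blocked at fork node T ∈ conditioning set.
{T} contains no descendant of U and blocks every backdoor path.
No other singleton works — e.g. {N} leaves P1 open — so {T} is the unique smallest valid adjustment set.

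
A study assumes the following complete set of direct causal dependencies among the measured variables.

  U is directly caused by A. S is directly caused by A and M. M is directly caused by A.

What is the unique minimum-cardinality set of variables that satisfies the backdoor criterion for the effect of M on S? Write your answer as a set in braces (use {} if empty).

{A}

Variables eligible for adjustment (non-descendants of M, excluding M and S): {A, U}.
Backdoor paths from M to S:
  P1: M <- A -> S
The empty set is not sufficient: P1 (M <- A -> S) has no collider blocking it and no conditioned non-collider, so it is open.
Try {A}:
  P1: blocked at fork node A ∈ conditioning set.
{A} contains no descendant of M and blocks every backdoor path.
No other singleton works — e.g. {U} leaves P1 open — so {A} is the unique smallest valid adjustment set.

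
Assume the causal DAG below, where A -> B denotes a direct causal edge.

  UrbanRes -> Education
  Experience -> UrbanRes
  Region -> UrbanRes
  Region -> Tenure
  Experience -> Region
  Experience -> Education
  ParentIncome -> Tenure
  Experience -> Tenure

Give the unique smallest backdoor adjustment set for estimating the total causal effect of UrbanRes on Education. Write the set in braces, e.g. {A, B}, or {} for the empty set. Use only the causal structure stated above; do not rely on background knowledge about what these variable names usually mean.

{Experience}

Variables eligible for adjustment (non-descendants of UrbanRes, excluding UrbanRes and Education): {Experience, ParentIncome, Region, Tenure}.
Backdoor paths from UrbanRes to Education:
  P1: UrbanRes <- Experience -> Education
  P2: UrbanRes <- Region <- Experience -> Education
  P3: UrbanRes <- Region -> Tenure <- Experience -> Education
The empty set is not sufficient: P1 (UrbanRes <- Experience -> Education) has no collider blocking it and no conditioned non-collider, so it is open.
Try {Experience}:
  P1: blocked at fork node Experience ∈ conditioning set.
  P2: blocked at fork node Experience ∈ conditioning set.
  P3: blocked at collider Tenure (neither it nor any descendant is in the conditioning set).
{Experience} contains no descendant of UrbanRes and blocks every backdoor path.
No other singleton works — e.g. {Region} leaves P1 open — so {Experience} is the unique smallest valid adjustment set.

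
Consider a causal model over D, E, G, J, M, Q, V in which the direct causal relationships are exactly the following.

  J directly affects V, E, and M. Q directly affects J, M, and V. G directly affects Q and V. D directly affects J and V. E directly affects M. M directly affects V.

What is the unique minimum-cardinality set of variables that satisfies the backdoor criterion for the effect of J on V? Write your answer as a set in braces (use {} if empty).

Variables eligible for adjustment (non-descendants of J, excluding J and V): {D, G, Q}.
Backdoor paths from J to V:
  P1: J <- D -> V
  P2: J <- Q <- G -> V
  P3: J <- Q -> M -> V
  P4: J <- Q -> V
The empty set is not sufficient: P1 (J <- D -> V) has no collider blocking it and no conditioned non-collider, so it is open.
Try {D, Q}:
  P1: blocked at fork node D ∈ conditioning set.
  P2: blocked at chain node Q ∈ conditioning set.
  P3: blocked at fork node Q ∈ conditioning set.
  P4: blocked at fork node Q ∈ conditioning set.
{D, Q} contains no descendant of J and blocks every backdoor path.
Every element of {D, Q} is needed (dropping D leaves P1 open; dropping Q leaves P2 open), so no proper subset is valid.
Among all size-2 subsets of the eligible variables, only {D, Q} blocks every backdoor path, so it is the unique smallest valid adjustment set.

{D, Q}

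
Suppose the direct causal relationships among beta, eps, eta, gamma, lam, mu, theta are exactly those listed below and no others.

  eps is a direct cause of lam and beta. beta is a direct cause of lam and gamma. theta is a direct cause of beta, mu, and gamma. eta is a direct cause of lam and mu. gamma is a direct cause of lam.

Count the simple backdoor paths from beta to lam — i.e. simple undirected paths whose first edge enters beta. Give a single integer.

3

A backdoor path from beta to lam is any simple undirected path whose first edge points into beta (i.e. leaves beta via a parent).
Parents of beta: {eps, theta}.
Enumerating:
  P1: beta <- eps -> lam
  P2: beta <- theta -> gamma -> lam
  P3: beta <- theta -> mu <- eta -> lam
That exhausts the simple backdoor paths. Count: 3.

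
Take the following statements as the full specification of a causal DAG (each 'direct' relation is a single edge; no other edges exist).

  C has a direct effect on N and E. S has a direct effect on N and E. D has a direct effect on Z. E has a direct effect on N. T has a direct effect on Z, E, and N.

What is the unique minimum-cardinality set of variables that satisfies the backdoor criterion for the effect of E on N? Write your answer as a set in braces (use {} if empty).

{C, S, T}

Variables eligible for adjustment (non-descendants of E, excluding E and N): {C, D, S, T, Z}.
Backdoor paths from E to N:
  P1: E <- C -> N
  P2: E <- T -> N
  P3: E <- S -> N
The empty set is not sufficient: P1 (E <- C -> N) has no collider blocking it and no conditioned non-collider, so it is open.
Try {C, S, T}:
  P1: blocked at fork node C ∈ conditioning set.
  P2: blocked at fork node T ∈ conditioning set.
  P3: blocked at fork node S ∈ conditioning set.
{C, S, T} contains no descendant of E and blocks every backdoor path.
Every element of {C, S, T} is needed (dropping C leaves P1 open; dropping S leaves P3 open; dropping T leaves P2 open), so no proper subset is valid.
Among all size-3 subsets of the eligible variables, only {C, S, T} blocks every backdoor path, so it is the unique smallest valid adjustment set.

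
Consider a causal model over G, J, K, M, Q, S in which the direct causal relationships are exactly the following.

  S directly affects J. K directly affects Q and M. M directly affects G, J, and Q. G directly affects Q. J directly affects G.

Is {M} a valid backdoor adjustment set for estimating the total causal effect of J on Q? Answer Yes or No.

Backdoor paths from J to Q (paths whose first edge points into J):
  P1: J <- M <- K -> Q
  P2: J <- M -> G -> Q
  P3: J <- M -> Q
Condition 1 (no descendant of J in the set): holds — descendants of J are {G, Q}; none are in {M}.
Condition 2 (every backdoor path blocked by {M}):
  P1: blocked at chain node M ∈ conditioning set.
  P2: blocked at fork node M ∈ conditioning set.
  P3: blocked at fork node M ∈ conditioning set.
{M} satisfies the backdoor criterion.

Yes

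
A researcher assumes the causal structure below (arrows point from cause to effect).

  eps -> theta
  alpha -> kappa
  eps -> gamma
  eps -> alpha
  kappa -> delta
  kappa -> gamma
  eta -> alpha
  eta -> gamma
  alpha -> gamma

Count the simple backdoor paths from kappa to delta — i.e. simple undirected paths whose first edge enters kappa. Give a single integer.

0

A backdoor path from kappa to delta is any simple undirected path whose first edge points into kappa (i.e. leaves kappa via a parent).
Parents of kappa: {alpha}.
No simple path from any parent of kappa reaches delta without revisiting kappa, so there are no backdoor paths.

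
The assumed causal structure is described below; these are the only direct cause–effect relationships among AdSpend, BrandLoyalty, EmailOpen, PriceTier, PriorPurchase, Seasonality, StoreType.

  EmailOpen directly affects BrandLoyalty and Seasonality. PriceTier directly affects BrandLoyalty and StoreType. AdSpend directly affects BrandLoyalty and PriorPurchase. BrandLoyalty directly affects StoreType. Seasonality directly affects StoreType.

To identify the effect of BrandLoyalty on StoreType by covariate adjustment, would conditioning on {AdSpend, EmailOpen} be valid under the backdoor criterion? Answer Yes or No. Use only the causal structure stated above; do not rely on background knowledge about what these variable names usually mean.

Backdoor paths from BrandLoyalty to StoreType (paths whose first edge points into BrandLoyalty):
  P1: BrandLoyalty <- PriceTier -> StoreType
  P2: BrandLoyalty <- EmailOpen -> Seasonality -> StoreType
Condition 1 (no descendant of BrandLoyalty in the set): holds — descendants of BrandLoyalty are {StoreType}; none are in {AdSpend, EmailOpen}.
Condition 2 (every backdoor path blocked by {AdSpend, EmailOpen}):
  P1: open — no interior node is in the conditioning set.
  P2: blocked at fork node EmailOpen ∈ conditioning set.
{AdSpend, EmailOpen} does not satisfy the backdoor criterion.

No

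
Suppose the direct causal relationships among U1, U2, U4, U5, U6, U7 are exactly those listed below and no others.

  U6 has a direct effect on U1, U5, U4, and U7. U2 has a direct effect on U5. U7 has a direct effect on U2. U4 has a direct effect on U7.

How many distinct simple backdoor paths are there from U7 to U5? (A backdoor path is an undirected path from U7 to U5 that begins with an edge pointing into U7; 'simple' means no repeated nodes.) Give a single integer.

A backdoor path from U7 to U5 is any simple undirected path whose first edge points into U7 (i.e. leaves U7 via a parent).
Parents of U7: {U4, U6}.
Enumerating:
  P1: U7 <- U6 -> U5
  P2: U7 <- U4 <- U6 -> U5
That exhausts the simple backdoor paths. Count: 2.

2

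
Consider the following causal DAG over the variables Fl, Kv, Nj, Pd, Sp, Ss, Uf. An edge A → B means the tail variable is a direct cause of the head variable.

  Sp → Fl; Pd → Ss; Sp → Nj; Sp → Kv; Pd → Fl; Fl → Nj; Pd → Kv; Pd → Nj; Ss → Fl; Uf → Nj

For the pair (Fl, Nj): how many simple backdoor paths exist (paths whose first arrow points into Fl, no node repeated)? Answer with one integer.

A backdoor path from Fl to Nj is any simple undirected path whose first edge points into Fl (i.e. leaves Fl via a parent).
Parents of Fl: {Pd, Sp, Ss}.
Enumerating:
  P1: Fl <- Pd -> Kv <- Sp -> Nj
  P2: Fl <- Pd -> Nj
  P3: Fl <- Sp -> Kv <- Pd -> Nj
  P4: Fl <- Sp -> Nj
  P5: Fl <- Ss <- Pd -> Kv <- Sp -> Nj
  P6: Fl <- Ss <- Pd -> Nj
That exhausts the simple backdoor paths. Count: 6.

6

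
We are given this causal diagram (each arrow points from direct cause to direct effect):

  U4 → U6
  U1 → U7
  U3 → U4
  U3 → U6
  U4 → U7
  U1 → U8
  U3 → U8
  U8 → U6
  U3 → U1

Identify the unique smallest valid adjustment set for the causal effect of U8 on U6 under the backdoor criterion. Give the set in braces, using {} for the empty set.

{U3}

Variables eligible for adjustment (non-descendants of U8, excluding U8 and U6): {U1, U3, U4, U7}.
Backdoor paths from U8 to U6:
  P1: U8 <- U3 -> U1 -> U7 <- U4 -> U6
  P2: U8 <- U3 -> U4 -> U6
  P3: U8 <- U3 -> U6
  P4: U8 <- U1 <- U3 -> U4 -> U6
  P5: U8 <- U1 <- U3 -> U6
  P6: U8 <- U1 -> U7 <- U4 <- U3 -> U6
  P7: U8 <- U1 -> U7 <- U4 -> U6
The empty set is not sufficient: P2 (U8 <- U3 -> U4 -> U6) has no collider blocking it and no conditioned non-collider, so it is open.
Try {U3}:
  P1: blocked at fork node U3 ∈ conditioning set.
  P2: blocked at fork node U3 ∈ conditioning set.
  P3: blocked at fork node U3 ∈ conditioning set.
  P4: blocked at fork node U3 ∈ conditioning set.
  P5: blocked at fork node U3 ∈ conditioning set.
  P6: blocked at collider U7 (neither it nor any descendant is in the conditioning set).
  P7: blocked at collider U7 (neither it nor any descendant is in the conditioning set).
{U3} contains no descendant of U8 and blocks every backdoor path.
No other singleton works — e.g. {U1} leaves P2 open — so {U3} is the unique smallest valid adjustment set.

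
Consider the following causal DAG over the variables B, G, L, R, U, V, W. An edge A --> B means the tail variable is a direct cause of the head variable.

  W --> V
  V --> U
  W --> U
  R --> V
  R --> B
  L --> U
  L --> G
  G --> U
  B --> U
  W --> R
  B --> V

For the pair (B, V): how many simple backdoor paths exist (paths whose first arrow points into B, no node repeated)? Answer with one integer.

A backdoor path from B to V is any simple undirected path whose first edge points into B (i.e. leaves B via a parent).
Parents of B: {R}.
Enumerating:
  P1: B <- R <- W -> V
  P2: B <- R <- W -> U <- V
  P3: B <- R -> V
That exhausts the simple backdoor paths. Count: 3.

3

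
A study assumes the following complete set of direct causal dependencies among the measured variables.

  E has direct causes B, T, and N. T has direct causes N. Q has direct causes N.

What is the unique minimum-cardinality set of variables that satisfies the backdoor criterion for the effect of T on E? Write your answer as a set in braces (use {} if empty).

{N}

Variables eligible for adjustment (non-descendants of T, excluding T and E): {B, N, Q}.
Backdoor paths from T to E:
  P1: T <- N -> E
The empty set is not sufficient: P1 (T <- N -> E) has no collider blocking it and no conditioned non-collider, so it is open.
Try {N}:
  P1: blocked at fork node N ∈ conditioning set.
{N} contains no descendant of T and blocks every backdoor path.
No other singleton works — e.g. {B} leaves P1 open — so {N} is the unique smallest valid adjustment set.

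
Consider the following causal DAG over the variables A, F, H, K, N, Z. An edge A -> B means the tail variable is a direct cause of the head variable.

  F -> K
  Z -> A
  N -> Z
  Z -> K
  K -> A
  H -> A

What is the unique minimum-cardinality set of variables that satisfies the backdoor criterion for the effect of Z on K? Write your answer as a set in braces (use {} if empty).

Variables eligible for adjustment (non-descendants of Z, excluding Z and K): {F, H, N}.
Backdoor paths from Z to K:
  (none)
With no backdoor paths the empty set already satisfies the criterion, and it is trivially minimal.

{}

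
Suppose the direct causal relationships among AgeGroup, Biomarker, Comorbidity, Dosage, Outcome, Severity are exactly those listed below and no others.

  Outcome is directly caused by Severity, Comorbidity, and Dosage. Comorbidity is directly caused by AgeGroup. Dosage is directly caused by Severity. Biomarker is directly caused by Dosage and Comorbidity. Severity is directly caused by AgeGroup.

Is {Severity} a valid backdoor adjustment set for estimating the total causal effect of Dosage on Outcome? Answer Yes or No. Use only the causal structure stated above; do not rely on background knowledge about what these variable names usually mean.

Backdoor paths from Dosage to Outcome (paths whose first edge points into Dosage):
  P1: Dosage <- Severity <- AgeGroup -> Comorbidity -> Outcome
  P2: Dosage <- Severity -> Outcome
Condition 1 (no descendant of Dosage in the set): holds — descendants of Dosage are {Biomarker, Outcome}; none are in {Severity}.
Condition 2 (every backdoor path blocked by {Severity}):
  P1: blocked at chain node Severity ∈ conditioning set.
  P2: blocked at fork node Severity ∈ conditioning set.
{Severity} satisfies the backdoor criterion.

Yes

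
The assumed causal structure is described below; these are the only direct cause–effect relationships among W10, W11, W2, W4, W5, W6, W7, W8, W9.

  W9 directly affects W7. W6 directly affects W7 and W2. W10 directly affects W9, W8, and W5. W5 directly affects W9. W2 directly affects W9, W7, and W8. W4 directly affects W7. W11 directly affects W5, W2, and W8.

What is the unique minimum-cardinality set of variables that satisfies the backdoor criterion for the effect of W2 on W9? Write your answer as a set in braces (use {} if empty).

{W11}

Variables eligible for adjustment (non-descendants of W2, excluding W2 and W9): {W10, W11, W4, W5, W6}.
Backdoor paths from W2 to W9:
  P1: W2 <- W6 -> W7 <- W9
  P2: W2 <- W11 -> W5 <- W10 -> W9
  P3: W2 <- W11 -> W5 -> W9
  P4: W2 <- W11 -> W8 <- W10 -> W5 -> W9
  P5: W2 <- W11 -> W8 <- W10 -> W9
The empty set is not sufficient: P3 (W2 <- W11 -> W5 -> W9) has no collider blocking it and no conditioned non-collider, so it is open.
Try {W11}:
  P1: blocked at collider W7 (neither it nor any descendant is in the conditioning set).
  P2: blocked at fork node W11 ∈ conditioning set.
  P3: blocked at fork node W11 ∈ conditioning set.
  P4: blocked at fork node W11 ∈ conditioning set.
  P5: blocked at fork node W11 ∈ conditioning set.
{W11} contains no descendant of W2 and blocks every backdoor path.
No other singleton works — e.g. {W6} leaves P3 open — so {W11} is the unique smallest valid adjustment set.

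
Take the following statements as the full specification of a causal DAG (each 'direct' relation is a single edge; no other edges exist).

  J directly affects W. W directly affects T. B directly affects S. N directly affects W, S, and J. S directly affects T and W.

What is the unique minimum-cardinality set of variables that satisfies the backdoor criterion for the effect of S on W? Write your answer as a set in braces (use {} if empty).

Variables eligible for adjustment (non-descendants of S, excluding S and W): {B, J, N}.
Backdoor paths from S to W:
  P1: S <- N -> J -> W
  P2: S <- N -> W
The empty set is not sufficient: P1 (S <- N -> J -> W) has no collider blocking it and no conditioned non-collider, so it is open.
Try {N}:
  P1: blocked at fork node N ∈ conditioning set.
  P2: blocked at fork node N ∈ conditioning set.
{N} contains no descendant of S and blocks every backdoor path.
No other singleton works — e.g. {B} leaves P1 open — so {N} is the unique smallest valid adjustment set.

{N}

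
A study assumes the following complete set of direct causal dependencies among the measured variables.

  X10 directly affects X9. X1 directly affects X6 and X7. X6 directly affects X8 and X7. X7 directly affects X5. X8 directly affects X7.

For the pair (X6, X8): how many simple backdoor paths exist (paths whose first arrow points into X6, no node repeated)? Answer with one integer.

1

A backdoor path from X6 to X8 is any simple undirected path whose first edge points into X6 (i.e. leaves X6 via a parent).
Parents of X6: {X1}.
Enumerating:
  P1: X6 <- X1 -> X7 <- X8
That exhausts the simple backdoor paths. Count: 1.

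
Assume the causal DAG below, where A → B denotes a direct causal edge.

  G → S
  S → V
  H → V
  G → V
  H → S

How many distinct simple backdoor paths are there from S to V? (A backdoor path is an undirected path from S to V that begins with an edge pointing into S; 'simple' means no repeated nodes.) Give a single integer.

A backdoor path from S to V is any simple undirected path whose first edge points into S (i.e. leaves S via a parent).
Parents of S: {G, H}.
Enumerating:
  P1: S <- H -> V
  P2: S <- G -> V
That exhausts the simple backdoor paths. Count: 2.

2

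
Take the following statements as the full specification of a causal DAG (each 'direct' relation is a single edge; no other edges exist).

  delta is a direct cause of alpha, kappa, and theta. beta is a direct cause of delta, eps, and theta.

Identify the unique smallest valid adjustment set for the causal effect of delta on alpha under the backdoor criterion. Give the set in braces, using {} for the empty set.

{}

Variables eligible for adjustment (non-descendants of delta, excluding delta and alpha): {beta, eps}.
Backdoor paths from delta to alpha:
  (none)
With no backdoor paths the empty set already satisfies the criterion, and it is trivially minimal.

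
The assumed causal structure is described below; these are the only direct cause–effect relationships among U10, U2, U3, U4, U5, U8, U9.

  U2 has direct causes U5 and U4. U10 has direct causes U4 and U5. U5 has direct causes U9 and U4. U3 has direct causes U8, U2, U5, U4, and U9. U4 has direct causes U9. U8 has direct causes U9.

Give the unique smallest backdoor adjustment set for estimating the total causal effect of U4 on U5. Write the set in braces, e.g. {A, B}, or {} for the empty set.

{U9}

Variables eligible for adjustment (non-descendants of U4, excluding U4 and U5): {U8, U9}.
Backdoor paths from U4 to U5:
  P1: U4 <- U9 -> U5
  P2: U4 <- U9 -> U8 -> U3 <- U5
  P3: U4 <- U9 -> U8 -> U3 <- U2 <- U5
  P4: U4 <- U9 -> U3 <- U5
  P5: U4 <- U9 -> U3 <- U2 <- U5
The empty set is not sufficient: P1 (U4 <- U9 -> U5) has no collider blocking it and no conditioned non-collider, so it is open.
Try {U9}:
  P1: blocked at fork node U9 ∈ conditioning set.
  P2: blocked at fork node U9 ∈ conditioning set.
  P3: blocked at fork node U9 ∈ conditioning set.
  P4: blocked at fork node U9 ∈ conditioning set.
  P5: blocked at fork node U9 ∈ conditioning set.
{U9} contains no descendant of U4 and blocks every backdoor path.
No other singleton works — e.g. {U8} leaves P1 open — so {U9} is the unique smallest valid adjustment set.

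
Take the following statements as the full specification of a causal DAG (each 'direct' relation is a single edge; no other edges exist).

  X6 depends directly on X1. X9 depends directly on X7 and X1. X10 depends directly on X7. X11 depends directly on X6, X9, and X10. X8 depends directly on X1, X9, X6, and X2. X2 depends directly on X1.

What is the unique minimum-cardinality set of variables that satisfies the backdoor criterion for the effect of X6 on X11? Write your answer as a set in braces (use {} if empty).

{X1}

Variables eligible for adjustment (non-descendants of X6, excluding X6 and X11): {X1, X10, X2, X7, X9}.
Backdoor paths from X6 to X11:
  P1: X6 <- X1 -> X9 <- X7 -> X10 -> X11
  P2: X6 <- X1 -> X9 -> X11
  P3: X6 <- X1 -> X2 -> X8 <- X9 <- X7 -> X10 -> X11
  P4: X6 <- X1 -> X2 -> X8 <- X9 -> X11
  P5: X6 <- X1 -> X8 <- X9 <- X7 -> X10 -> X11
  P6: X6 <- X1 -> X8 <- X9 -> X11
The empty set is not sufficient: P2 (X6 <- X1 -> X9 -> X11) has no collider blocking it and no conditioned non-collider, so it is open.
Try {X1}:
  P1: blocked at fork node X1 ∈ conditioning set.
  P2: blocked at fork node X1 ∈ conditioning set.
  P3: blocked at fork node X1 ∈ conditioning set.
  P4: blocked at fork node X1 ∈ conditioning set.
  P5: blocked at fork node X1 ∈ conditioning set.
  P6: blocked at fork node X1 ∈ conditioning set.
{X1} contains no descendant of X6 and blocks every backdoor path.
No other singleton works — e.g. {X7} leaves P2 open — so {X1} is the unique smallest valid adjustment set.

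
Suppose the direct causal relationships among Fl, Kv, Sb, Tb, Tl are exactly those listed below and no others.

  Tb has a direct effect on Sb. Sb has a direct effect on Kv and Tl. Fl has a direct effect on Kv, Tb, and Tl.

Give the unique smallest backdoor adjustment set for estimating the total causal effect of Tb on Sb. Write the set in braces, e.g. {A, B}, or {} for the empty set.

Variables eligible for adjustment (non-descendants of Tb, excluding Tb and Sb): {Fl}.
Backdoor paths from Tb to Sb:
  P1: Tb <- Fl -> Kv <- Sb
  P2: Tb <- Fl -> Tl <- Sb
Each backdoor path contains an unconditioned collider, so every path is already blocked with the empty conditioning set:
  P1: blocked at collider Kv (neither it nor any descendant is in the conditioning set).
  P2: blocked at collider Tl (neither it nor any descendant is in the conditioning set).
The empty set is therefore the unique smallest valid set.

{}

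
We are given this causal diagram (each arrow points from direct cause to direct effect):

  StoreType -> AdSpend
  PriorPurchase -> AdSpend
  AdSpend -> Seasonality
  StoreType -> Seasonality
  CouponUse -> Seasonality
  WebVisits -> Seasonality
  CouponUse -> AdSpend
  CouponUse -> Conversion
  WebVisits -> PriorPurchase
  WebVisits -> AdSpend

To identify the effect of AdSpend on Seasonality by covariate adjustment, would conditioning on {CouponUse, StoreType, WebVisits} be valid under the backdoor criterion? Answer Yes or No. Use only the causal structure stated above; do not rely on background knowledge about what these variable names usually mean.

Backdoor paths from AdSpend to Seasonality (paths whose first edge points into AdSpend):
  P1: AdSpend <- CouponUse -> Seasonality
  P2: AdSpend <- StoreType -> Seasonality
  P3: AdSpend <- WebVisits -> Seasonality
  P4: AdSpend <- PriorPurchase <- WebVisits -> Seasonality
Condition 1 (no descendant of AdSpend in the set): holds — descendants of AdSpend are {Seasonality}; none are in {CouponUse, StoreType, WebVisits}.
Condition 2 (every backdoor path blocked by {CouponUse, StoreType, WebVisits}):
  P1: blocked at fork node CouponUse ∈ conditioning set.
  P2: blocked at fork node StoreType ∈ conditioning set.
  P3: blocked at fork node WebVisits ∈ conditioning set.
  P4: blocked at fork node WebVisits ∈ conditioning set.
{CouponUse, StoreType, WebVisits} satisfies the backdoor criterion.

Yes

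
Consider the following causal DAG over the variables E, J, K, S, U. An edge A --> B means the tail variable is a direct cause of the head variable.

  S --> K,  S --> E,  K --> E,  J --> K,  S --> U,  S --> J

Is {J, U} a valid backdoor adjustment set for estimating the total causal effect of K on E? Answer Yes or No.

Backdoor paths from K to E (paths whose first edge points into K):
  P1: K <- S -> E
  P2: K <- J <- S -> E
Condition 1 (no descendant of K in the set): holds — descendants of K are {E}; none are in {J, U}.
Condition 2 (every backdoor path blocked by {J, U}):
  P1: open — no interior node is in the conditioning set.
  P2: blocked at chain node J ∈ conditioning set.
{J, U} does not satisfy the backdoor criterion.

No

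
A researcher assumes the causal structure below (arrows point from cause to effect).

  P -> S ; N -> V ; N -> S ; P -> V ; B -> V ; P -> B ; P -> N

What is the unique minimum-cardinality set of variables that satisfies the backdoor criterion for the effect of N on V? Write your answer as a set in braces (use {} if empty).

Variables eligible for adjustment (non-descendants of N, excluding N and V): {B, P}.
Backdoor paths from N to V:
  P1: N <- P -> B -> V
  P2: N <- P -> V
The empty set is not sufficient: P1 (N <- P -> B -> V) has no collider blocking it and no conditioned non-collider, so it is open.
Try {P}:
  P1: blocked at fork node P ∈ conditioning set.
  P2: blocked at fork node P ∈ conditioning set.
{P} contains no descendant of N and blocks every backdoor path.
No other singleton works — e.g. {B} leaves P2 open — so {P} is the unique smallest valid adjustment set.

{P}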